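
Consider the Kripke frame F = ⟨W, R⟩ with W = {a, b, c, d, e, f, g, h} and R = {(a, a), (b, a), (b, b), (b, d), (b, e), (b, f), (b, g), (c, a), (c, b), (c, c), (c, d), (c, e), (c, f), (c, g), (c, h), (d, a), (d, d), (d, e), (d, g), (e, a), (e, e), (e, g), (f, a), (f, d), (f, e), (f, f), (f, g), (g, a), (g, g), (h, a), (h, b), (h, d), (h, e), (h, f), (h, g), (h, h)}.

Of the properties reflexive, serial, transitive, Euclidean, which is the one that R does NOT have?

Reflexive: yes — every world is R-related to itself.
Serial: yes — every world has a successor (e.g. a R a).
Transitive: yes — every two-step R-path is closed by a direct edge.
Euclidean: no — b R a and b R d, but not a R d.
Only Euclidean fails.

Euclidean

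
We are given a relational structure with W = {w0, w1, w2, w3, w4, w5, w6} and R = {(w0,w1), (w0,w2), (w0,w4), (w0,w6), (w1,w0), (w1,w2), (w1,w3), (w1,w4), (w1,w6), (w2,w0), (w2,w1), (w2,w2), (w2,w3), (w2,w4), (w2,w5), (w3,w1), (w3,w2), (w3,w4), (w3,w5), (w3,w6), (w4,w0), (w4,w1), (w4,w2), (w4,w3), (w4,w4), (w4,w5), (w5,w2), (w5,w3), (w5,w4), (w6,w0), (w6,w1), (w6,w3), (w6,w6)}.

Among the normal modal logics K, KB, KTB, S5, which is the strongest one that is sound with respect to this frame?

Symmetric (axiom B): yes — every pair in R has its reverse in R.
Reflexive (axiom T): no — w0 is not related to itself.
Euclidean (axiom 5): no — w0 R w2 and w0 R w6, but not w2 R w6.
So F validates K, KB; KTB would additionally require R to be reflexive. The strongest is KB.

KB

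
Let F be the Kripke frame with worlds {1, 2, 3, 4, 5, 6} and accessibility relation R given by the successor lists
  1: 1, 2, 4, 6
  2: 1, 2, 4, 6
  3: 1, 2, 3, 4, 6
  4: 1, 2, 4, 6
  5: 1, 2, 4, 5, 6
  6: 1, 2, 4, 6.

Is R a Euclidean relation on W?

Euclidean: no — 3 R 1 and 3 R 3, but not 1 R 3.

No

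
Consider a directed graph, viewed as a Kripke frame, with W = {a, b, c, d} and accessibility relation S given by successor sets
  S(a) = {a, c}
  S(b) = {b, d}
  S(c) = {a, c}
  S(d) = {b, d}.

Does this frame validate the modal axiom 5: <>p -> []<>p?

By correspondence theory, 5 is valid on a frame iff S is Euclidean.
Euclidean: yes — any two successors of a common world are S-related.

Yes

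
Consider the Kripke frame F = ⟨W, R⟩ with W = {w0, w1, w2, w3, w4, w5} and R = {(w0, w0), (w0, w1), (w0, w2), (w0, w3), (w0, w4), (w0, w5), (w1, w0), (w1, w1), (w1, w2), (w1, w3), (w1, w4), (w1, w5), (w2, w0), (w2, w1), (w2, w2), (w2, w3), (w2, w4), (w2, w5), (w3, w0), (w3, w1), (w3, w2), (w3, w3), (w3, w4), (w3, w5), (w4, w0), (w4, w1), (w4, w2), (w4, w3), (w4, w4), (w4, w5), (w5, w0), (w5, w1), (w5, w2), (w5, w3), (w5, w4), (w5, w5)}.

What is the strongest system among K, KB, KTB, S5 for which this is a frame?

Symmetric (axiom B): yes — every pair in R has its reverse in R.
Reflexive (axiom T): yes — every world is R-related to itself.
Euclidean (axiom 5): yes — any two successors of a common world are R-related.
So F validates K, KB, KTB, S5. The strongest is S5.

S5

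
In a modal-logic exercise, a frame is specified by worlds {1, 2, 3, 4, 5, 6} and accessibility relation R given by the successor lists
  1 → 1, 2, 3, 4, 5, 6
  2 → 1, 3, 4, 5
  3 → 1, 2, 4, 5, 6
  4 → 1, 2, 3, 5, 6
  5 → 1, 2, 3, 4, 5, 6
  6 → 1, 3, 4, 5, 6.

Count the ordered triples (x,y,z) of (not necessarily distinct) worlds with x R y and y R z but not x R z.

Enumerating: (2,1,2), (2,1,6), (2,3,2), (2,3,6), (2,4,2), (2,4,6), (2,5,2), (2,5,6), (3,1,3), (3,2,3), (3,4,3), (3,5,3), … and 10 more.
Total: 22.

22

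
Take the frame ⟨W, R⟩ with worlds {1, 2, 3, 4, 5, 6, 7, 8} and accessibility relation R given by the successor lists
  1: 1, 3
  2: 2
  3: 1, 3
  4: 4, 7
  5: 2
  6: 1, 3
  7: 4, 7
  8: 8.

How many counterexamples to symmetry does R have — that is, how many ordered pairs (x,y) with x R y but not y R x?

Enumerating: (5,2), (6,1), (6,3).

3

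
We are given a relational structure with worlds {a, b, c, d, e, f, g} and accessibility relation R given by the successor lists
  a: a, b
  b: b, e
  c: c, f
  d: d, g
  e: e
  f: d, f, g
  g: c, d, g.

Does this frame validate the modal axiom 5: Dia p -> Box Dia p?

Axiom 5 corresponds to the accessibility relation being Euclidean.
Euclidean: no — g R c and g R d, but not c R d.

No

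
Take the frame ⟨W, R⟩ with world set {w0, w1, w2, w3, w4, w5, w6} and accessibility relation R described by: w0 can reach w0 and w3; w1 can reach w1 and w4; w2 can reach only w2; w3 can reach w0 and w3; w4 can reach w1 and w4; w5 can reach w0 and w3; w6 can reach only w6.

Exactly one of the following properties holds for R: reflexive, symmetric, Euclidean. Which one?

Reflexive: no — w5 is not related to itself.
Symmetric: no — w5 R w0 but not w0 R w5.
Euclidean: yes — any two successors of a common world are R-related.
Only Euclidean holds.

Euclidean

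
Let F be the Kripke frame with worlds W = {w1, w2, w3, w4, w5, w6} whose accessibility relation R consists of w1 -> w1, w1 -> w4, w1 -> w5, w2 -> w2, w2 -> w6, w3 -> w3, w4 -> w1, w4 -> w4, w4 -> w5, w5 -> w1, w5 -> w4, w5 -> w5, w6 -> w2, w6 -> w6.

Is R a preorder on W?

Yes

Reflexive: yes — every world is R-related to itself.
Transitive: yes — every two-step R-path is closed by a direct edge.
So R is a preorder.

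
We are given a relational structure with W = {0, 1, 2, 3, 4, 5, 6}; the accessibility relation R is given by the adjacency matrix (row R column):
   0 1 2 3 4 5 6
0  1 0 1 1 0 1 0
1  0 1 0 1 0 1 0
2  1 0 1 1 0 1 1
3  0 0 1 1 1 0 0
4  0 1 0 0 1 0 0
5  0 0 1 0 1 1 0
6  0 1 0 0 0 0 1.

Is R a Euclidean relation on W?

Euclidean: no — 0 R 3 and 0 R 5, but not 3 R 5.

No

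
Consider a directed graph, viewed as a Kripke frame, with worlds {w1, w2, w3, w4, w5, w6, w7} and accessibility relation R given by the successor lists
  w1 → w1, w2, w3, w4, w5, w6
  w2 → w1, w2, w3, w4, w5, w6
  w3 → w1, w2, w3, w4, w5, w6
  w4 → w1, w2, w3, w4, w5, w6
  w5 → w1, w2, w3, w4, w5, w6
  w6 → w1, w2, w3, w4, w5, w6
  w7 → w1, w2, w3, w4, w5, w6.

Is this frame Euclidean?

Euclidean: yes — any two successors of a common world are R-related.

Yes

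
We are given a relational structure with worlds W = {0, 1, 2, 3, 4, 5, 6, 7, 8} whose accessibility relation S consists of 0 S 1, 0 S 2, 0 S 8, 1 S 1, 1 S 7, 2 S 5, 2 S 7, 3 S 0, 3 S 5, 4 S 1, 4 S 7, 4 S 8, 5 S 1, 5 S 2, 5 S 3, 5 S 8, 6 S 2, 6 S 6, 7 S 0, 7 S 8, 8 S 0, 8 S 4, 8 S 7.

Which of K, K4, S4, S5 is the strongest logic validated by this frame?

Transitive (axiom 4): no — 0 S 1 and 1 S 7, but not 0 S 7.
Reflexive (axiom T): no — 0 is not related to itself.
Euclidean (axiom 5): no — 0 S 1 and 0 S 2, but not 1 S 2.
So F validates K; K4 would additionally require S to be transitive. The strongest is K.

K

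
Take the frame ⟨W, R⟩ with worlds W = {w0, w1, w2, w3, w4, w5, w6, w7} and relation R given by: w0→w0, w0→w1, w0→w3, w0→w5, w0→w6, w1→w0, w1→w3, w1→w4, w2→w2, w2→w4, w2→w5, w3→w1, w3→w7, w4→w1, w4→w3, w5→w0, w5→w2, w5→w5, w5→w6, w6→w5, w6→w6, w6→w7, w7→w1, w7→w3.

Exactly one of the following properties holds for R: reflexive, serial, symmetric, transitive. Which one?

Reflexive: no — w1 is not related to itself.
Serial: yes — every world has a successor (e.g. w0 R w0).
Symmetric: no — w0 R w3 but not w3 R w0.
Transitive: no — w0 R w1 and w1 R w4, but not w0 R w4.
Only serial holds.

serial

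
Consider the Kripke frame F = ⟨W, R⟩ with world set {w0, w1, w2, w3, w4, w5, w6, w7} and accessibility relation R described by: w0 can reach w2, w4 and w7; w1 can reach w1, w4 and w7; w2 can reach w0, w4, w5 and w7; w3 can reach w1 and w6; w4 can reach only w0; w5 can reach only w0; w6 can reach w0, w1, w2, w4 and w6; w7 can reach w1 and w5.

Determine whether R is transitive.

Transitive: no — w0 R w2 and w2 R w5, but not w0 R w5.

No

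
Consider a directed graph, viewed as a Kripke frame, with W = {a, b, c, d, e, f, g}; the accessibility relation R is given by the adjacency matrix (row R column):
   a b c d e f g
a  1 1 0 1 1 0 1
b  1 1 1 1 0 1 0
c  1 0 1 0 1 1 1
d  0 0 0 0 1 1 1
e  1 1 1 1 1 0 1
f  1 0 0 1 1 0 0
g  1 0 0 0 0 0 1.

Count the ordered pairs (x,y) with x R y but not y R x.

12

Enumerating: (a,d), (b,c), (b,d), (b,f), (c,a), (c,f), (c,g), (d,g), (e,b), (e,g), (f,a), (f,e).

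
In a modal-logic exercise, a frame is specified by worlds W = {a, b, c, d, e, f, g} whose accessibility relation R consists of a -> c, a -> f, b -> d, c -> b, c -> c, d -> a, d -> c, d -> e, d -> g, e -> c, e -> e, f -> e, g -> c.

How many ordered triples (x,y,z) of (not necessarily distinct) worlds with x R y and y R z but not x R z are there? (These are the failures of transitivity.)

Enumerating: (a,c,b), (a,f,e), (b,d,a), (b,d,c), (b,d,e), (b,d,g), (c,b,d), (d,a,f), (d,c,b), (e,c,b), (f,e,c), (g,c,b).

12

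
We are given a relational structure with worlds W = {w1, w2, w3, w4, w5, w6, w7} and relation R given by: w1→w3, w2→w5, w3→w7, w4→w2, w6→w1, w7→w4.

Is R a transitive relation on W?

No

Transitive: no — w1 R w3 and w3 R w7, but not w1 R w7.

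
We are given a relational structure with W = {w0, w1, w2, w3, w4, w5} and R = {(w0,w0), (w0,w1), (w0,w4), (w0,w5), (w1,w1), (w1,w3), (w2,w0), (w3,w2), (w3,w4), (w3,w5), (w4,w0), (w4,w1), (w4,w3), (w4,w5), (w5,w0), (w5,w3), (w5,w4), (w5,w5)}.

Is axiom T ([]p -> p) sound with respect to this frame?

No

The schema T characterises exactly the reflexive frames.
Reflexive: no — w2 is not related to itself.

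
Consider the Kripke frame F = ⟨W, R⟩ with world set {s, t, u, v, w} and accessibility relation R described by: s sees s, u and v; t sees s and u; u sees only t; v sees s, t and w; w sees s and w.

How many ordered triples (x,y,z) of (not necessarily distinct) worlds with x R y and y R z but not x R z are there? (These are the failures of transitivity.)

12

Enumerating: (s,u,t), (s,v,t), (s,v,w), (t,s,v), (t,u,t), (u,t,s), (u,t,u), (v,s,u), (v,s,v), (v,t,u), (w,s,u), (w,s,v).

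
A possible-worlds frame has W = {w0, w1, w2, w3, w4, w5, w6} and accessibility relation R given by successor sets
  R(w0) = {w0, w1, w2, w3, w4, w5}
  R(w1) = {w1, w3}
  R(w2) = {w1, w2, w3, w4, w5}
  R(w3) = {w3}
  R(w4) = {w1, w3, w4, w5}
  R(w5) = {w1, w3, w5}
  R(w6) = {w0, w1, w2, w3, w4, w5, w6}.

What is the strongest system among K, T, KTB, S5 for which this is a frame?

Reflexive (axiom T): yes — every world is R-related to itself.
Symmetric (axiom B): no — w0 R w1 but not w1 R w0.
Euclidean (axiom 5): no — w0 R w1 and w0 R w2, but not w1 R w2.
So F validates K, T; KTB would additionally require R to be symmetric. The strongest is T.

T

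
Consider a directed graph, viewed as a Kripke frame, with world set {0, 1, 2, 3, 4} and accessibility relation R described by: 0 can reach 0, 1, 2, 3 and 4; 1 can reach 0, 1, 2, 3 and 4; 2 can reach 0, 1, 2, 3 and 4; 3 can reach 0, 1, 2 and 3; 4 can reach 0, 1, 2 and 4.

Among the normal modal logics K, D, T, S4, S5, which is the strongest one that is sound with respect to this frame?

T

Serial (axiom D): yes — every world has a successor (e.g. 0 R 0).
Reflexive (axiom T): yes — every world is R-related to itself.
Transitive (axiom 4): no — 3 R 0 and 0 R 4, but not 3 R 4.
Euclidean (axiom 5): no — 0 R 3 and 0 R 4, but not 3 R 4.
So F validates K, D, T; S4 would additionally require R to be transitive. The strongest is T.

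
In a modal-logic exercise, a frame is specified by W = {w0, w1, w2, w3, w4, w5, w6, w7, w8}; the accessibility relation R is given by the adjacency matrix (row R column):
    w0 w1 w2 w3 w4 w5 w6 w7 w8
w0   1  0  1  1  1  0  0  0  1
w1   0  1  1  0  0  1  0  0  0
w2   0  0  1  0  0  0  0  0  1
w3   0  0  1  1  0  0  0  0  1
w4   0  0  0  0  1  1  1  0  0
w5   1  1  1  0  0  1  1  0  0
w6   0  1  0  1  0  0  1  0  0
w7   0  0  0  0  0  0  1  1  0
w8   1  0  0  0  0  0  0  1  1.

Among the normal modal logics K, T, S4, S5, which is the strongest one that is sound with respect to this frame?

Reflexive (axiom T): yes — every world is R-related to itself.
Transitive (axiom 4): no — w0 R w4 and w4 R w5, but not w0 R w5.
Euclidean (axiom 5): no — w0 R w2 and w0 R w3, but not w2 R w3.
So F validates K, T; S4 would additionally require R to be transitive. The strongest is T.

T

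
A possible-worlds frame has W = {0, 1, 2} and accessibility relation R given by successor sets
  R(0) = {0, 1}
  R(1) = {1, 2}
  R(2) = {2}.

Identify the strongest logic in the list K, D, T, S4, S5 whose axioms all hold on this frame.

Serial (axiom D): yes — every world has a successor (e.g. 0 R 0).
Reflexive (axiom T): yes — every world is R-related to itself.
Transitive (axiom 4): no — 0 R 1 and 1 R 2, but not 0 R 2.
Euclidean (axiom 5): no — 0 R 1 and 0 R 0, but not 1 R 0.
So F validates K, D, T; S4 would additionally require R to be transitive. The strongest is T.

T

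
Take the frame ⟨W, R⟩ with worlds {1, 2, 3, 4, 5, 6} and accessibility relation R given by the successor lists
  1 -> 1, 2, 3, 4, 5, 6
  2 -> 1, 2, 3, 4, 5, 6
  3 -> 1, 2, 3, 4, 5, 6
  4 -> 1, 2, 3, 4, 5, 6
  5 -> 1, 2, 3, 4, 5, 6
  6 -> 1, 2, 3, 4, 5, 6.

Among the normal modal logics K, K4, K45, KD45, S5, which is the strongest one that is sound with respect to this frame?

S5

Transitive (axiom 4): yes — every two-step R-path is closed by a direct edge.
Euclidean (axiom 5): yes — any two successors of a common world are R-related.
Serial (axiom D): yes — every world has a successor (e.g. 1 R 1).
Reflexive (axiom T): yes — every world is R-related to itself.
So F validates K, K4, K45, KD45, S5. The strongest is S5.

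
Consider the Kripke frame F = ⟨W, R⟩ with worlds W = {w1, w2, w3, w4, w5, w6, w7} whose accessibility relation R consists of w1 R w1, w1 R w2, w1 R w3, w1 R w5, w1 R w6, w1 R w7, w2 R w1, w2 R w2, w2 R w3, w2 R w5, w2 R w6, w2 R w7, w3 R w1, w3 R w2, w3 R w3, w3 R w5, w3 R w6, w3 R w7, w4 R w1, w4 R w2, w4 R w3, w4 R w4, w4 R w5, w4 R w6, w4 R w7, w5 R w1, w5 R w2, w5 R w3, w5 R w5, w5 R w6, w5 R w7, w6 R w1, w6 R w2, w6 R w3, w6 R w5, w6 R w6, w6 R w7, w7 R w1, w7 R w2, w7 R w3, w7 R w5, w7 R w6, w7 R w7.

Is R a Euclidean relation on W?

Euclidean: no — w4 R w1 and w4 R w4, but not w1 R w4.

No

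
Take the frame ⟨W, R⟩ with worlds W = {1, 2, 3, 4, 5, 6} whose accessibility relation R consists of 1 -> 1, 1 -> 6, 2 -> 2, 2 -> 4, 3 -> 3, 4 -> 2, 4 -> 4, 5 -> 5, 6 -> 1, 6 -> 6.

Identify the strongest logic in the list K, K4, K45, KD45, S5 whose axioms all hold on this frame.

Transitive (axiom 4): yes — every two-step R-path is closed by a direct edge.
Euclidean (axiom 5): yes — any two successors of a common world are R-related.
Serial (axiom D): yes — every world has a successor (e.g. 1 R 1).
Reflexive (axiom T): yes — every world is R-related to itself.
So F validates K, K4, K45, KD45, S5. The strongest is S5.

S5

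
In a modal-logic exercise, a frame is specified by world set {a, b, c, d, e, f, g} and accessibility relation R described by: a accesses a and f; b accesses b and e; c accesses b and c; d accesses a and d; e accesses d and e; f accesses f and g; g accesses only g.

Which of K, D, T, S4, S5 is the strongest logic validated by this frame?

T

Serial (axiom D): yes — every world has a successor (e.g. a R a).
Reflexive (axiom T): yes — every world is R-related to itself.
Transitive (axiom 4): no — a R f and f R g, but not a R g.
Euclidean (axiom 5): no — a R f and a R a, but not f R a.
So F validates K, D, T; S4 would additionally require R to be transitive. The strongest is T.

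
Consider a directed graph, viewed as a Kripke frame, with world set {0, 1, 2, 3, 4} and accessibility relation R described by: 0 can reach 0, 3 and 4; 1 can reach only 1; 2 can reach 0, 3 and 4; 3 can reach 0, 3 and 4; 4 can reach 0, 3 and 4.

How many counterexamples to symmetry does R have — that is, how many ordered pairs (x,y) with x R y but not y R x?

Enumerating: (2,0), (2,3), (2,4).

3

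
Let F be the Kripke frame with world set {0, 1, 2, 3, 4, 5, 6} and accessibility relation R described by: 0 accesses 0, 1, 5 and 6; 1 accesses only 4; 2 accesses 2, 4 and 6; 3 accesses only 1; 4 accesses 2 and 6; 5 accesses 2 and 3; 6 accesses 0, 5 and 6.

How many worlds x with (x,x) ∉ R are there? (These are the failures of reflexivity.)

4

Enumerating: 1, 3, 4, 5.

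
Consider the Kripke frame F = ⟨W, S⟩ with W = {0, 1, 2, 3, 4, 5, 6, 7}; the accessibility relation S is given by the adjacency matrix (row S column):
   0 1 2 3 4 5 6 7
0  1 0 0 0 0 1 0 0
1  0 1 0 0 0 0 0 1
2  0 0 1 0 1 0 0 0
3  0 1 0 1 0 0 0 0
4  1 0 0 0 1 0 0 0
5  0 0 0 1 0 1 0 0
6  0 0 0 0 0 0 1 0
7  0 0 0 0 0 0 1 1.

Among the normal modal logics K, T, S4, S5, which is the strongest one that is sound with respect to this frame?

T

Reflexive (axiom T): yes — every world is S-related to itself.
Transitive (axiom 4): no — 0 S 5 and 5 S 3, but not 0 S 3.
Euclidean (axiom 5): no — 0 S 5 and 0 S 0, but not 5 S 0.
So F validates K, T; S4 would additionally require S to be transitive. The strongest is T.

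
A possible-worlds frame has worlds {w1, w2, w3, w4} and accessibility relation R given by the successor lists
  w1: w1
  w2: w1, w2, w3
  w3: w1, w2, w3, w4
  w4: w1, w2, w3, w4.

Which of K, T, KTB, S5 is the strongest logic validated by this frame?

T

Reflexive (axiom T): yes — every world is R-related to itself.
Symmetric (axiom B): no — w2 R w1 but not w1 R w2.
Euclidean (axiom 5): no — w2 R w1 and w2 R w3, but not w1 R w3.
So F validates K, T; KTB would additionally require R to be symmetric. The strongest is T.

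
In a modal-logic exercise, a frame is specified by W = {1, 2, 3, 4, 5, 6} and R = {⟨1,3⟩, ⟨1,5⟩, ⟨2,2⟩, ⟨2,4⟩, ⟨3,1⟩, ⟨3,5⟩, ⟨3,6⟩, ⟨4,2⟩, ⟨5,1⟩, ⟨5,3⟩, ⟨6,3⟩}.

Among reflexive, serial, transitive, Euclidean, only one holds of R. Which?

Reflexive: no — 1 is not related to itself.
Serial: yes — every world has a successor (e.g. 1 R 3).
Transitive: no — 1 R 3 and 3 R 6, but not 1 R 6.
Euclidean: no — 3 R 1 and 3 R 6, but not 1 R 6.
Only serial holds.

serial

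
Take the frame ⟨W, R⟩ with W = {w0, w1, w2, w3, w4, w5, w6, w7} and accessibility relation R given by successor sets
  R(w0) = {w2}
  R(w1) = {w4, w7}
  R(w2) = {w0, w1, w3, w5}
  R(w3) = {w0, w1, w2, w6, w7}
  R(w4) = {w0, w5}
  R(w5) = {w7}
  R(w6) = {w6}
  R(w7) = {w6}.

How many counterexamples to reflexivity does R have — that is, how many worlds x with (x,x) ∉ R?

7

Enumerating: w0, w1, w2, w3, w4, w5, w7.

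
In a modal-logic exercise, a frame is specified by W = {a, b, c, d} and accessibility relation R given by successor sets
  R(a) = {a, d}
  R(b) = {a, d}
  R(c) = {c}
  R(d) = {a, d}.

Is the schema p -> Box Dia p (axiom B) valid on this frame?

By correspondence theory, B is valid on a frame iff R is symmetric.
Symmetric: no — b R a but not a R b.

No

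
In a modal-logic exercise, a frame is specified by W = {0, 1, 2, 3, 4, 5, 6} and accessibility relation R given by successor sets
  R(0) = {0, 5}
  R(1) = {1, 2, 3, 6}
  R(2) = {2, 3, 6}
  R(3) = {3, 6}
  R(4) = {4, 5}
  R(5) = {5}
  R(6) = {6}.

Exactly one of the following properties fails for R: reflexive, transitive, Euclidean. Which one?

Reflexive: yes — every world is R-related to itself.
Transitive: yes — every two-step R-path is closed by a direct edge.
Euclidean: no — 1 R 3 and 1 R 2, but not 3 R 2.
Only Euclidean fails.

Euclidean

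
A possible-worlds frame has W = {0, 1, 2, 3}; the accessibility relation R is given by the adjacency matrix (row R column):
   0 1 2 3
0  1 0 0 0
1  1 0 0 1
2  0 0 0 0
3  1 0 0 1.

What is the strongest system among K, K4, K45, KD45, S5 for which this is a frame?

Transitive (axiom 4): yes — every two-step R-path is closed by a direct edge.
Euclidean (axiom 5): no — 1 R 0 and 1 R 3, but not 0 R 3.
Serial (axiom D): no — 2 has no R-successor.
Reflexive (axiom T): no — 1 is not related to itself.
So F validates K, K4; K45 would additionally require R to be Euclidean. The strongest is K4.

K4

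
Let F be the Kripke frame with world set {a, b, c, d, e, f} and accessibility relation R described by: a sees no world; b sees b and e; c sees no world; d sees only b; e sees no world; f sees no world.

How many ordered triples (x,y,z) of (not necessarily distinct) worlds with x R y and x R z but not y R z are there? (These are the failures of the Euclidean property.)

Enumerating: (b,e,b), (b,e,e).

2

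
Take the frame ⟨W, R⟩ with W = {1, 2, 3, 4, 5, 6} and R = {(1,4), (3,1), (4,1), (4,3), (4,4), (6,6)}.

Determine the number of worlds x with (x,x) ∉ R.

4

Enumerating: 1, 2, 3, 5.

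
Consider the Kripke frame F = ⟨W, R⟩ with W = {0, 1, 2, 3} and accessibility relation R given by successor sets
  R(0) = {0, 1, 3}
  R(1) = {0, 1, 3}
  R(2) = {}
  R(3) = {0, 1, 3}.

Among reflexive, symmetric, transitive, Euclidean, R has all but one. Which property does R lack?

Reflexive: no — 2 is not related to itself.
Symmetric: yes — every pair in R has its reverse in R.
Transitive: yes — every two-step R-path is closed by a direct edge.
Euclidean: yes — any two successors of a common world are R-related.
Only reflexive fails.

reflexive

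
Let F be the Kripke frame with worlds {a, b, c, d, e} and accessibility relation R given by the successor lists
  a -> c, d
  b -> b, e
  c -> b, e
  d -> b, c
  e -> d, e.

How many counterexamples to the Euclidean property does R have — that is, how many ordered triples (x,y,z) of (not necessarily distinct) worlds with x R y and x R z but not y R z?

Enumerating: (a,c,c), (a,c,d), (a,d,d), (b,e,b), (c,e,b), (d,b,c), (d,c,c), (e,d,d), (e,d,e).

9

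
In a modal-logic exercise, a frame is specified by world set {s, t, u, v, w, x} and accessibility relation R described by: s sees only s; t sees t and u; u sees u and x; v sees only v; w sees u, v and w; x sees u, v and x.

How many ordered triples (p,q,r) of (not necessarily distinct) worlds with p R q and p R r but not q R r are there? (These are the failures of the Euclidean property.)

Enumerating: (t,u,t), (w,u,v), (w,u,w), (w,v,u), (w,v,w), (x,u,v), (x,v,u), (x,v,x).

8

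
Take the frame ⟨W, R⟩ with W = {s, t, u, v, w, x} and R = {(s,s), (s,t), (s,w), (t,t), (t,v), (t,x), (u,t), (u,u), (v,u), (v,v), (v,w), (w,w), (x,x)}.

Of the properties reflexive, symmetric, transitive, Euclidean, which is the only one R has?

reflexive

Reflexive: yes — every world is R-related to itself.
Symmetric: no — s R t but not t R s.
Transitive: no — s R t and t R v, but not s R v.
Euclidean: no — s R t and s R w, but not t R w.
Only reflexive holds.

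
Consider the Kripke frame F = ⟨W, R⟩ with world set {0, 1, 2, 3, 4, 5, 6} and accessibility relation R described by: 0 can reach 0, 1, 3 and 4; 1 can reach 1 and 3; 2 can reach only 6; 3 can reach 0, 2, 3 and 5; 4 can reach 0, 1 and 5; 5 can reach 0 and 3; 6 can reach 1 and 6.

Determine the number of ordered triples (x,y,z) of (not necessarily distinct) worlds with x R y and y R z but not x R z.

19

Enumerating: (0,3,2), (0,3,5), (0,4,5), (1,3,0), (1,3,2), (1,3,5), (2,6,1), (3,0,1), (3,0,4), (3,2,6), (4,0,3), (4,0,4), … and 7 more.
Total: 19.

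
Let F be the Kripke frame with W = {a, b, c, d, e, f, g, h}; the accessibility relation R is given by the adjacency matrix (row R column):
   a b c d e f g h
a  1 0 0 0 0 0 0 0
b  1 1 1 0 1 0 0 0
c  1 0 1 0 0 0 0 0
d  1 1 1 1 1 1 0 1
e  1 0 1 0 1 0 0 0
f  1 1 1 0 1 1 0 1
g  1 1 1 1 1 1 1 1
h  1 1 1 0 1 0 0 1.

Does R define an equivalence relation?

No

Reflexive: yes — every world is R-related to itself.
Symmetric: no — b R a but not a R b.
Transitive: yes — every two-step R-path is closed by a direct edge.
So R is not an equivalence relation.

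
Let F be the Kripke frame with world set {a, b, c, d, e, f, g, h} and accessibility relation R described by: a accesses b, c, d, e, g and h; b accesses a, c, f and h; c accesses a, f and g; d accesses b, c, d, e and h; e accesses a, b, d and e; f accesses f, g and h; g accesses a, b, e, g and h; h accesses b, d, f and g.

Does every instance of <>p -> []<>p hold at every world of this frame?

Axiom 5 corresponds to the accessibility relation being Euclidean.
Euclidean: no — a R b and a R d, but not b R d.

No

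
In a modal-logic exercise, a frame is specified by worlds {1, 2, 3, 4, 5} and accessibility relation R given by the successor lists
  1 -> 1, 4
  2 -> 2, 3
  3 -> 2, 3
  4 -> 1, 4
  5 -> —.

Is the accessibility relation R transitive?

Yes

Transitive: yes — every two-step R-path is closed by a direct edge.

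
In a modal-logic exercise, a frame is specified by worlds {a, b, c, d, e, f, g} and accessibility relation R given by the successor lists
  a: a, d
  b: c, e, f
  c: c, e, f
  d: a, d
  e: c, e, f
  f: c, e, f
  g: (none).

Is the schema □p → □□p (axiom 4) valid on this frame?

Yes

Axiom 4 corresponds to the accessibility relation being transitive.
Transitive: yes — every two-step R-path is closed by a direct edge.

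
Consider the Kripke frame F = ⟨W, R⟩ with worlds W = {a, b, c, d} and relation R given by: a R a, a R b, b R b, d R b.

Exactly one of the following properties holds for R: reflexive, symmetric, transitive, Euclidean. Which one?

transitive

Reflexive: no — c is not related to itself.
Symmetric: no — a R b but not b R a.
Transitive: yes — every two-step R-path is closed by a direct edge.
Euclidean: no — a R b and a R a, but not b R a.
Only transitive holds.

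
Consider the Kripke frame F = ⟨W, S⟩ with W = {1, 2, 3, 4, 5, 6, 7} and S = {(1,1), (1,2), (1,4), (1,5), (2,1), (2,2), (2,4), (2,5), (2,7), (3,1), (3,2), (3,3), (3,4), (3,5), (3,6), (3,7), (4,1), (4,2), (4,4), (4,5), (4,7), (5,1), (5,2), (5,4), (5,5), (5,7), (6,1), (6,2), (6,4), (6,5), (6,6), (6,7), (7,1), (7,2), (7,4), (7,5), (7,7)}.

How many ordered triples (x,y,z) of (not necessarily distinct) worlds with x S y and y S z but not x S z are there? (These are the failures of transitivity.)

Enumerating: (1,2,7), (1,4,7), (1,5,7).

3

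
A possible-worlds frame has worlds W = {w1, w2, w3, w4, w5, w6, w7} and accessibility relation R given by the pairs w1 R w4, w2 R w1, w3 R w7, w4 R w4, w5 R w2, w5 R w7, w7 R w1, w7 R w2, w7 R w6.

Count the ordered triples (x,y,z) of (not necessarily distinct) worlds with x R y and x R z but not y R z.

13

Enumerating: (w2,w1,w1), (w3,w7,w7), (w5,w2,w2), (w5,w2,w7), (w5,w7,w7), (w7,w1,w1), (w7,w1,w2), (w7,w1,w6), (w7,w2,w2), (w7,w2,w6), (w7,w6,w1), (w7,w6,w2), (w7,w6,w6).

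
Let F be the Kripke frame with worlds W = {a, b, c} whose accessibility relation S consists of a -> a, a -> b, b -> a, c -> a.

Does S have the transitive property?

No

Transitive: no — c S a and a S b, but not c S b.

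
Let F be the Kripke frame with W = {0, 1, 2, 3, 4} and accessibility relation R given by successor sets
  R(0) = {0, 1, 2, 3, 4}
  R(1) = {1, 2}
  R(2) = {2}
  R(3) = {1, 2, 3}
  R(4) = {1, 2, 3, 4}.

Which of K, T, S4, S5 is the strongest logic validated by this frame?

S4

Reflexive (axiom T): yes — every world is R-related to itself.
Transitive (axiom 4): yes — every two-step R-path is closed by a direct edge.
Euclidean (axiom 5): no — 0 R 1 and 0 R 3, but not 1 R 3.
So F validates K, T, S4; S5 would additionally require R to be Euclidean. The strongest is S4.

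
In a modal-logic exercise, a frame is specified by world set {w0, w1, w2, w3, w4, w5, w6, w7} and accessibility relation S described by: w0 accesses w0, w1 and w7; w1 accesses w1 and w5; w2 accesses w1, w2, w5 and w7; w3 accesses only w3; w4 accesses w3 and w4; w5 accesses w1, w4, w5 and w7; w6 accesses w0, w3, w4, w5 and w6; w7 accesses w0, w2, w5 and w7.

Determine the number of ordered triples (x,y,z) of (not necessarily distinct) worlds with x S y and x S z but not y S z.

34

Enumerating: (w0,w1,w0), (w0,w1,w7), (w0,w7,w1), (w2,w1,w2), (w2,w1,w7), (w2,w5,w2), (w2,w7,w1), (w4,w3,w4), (w5,w1,w4), (w5,w1,w7), (w5,w4,w1), (w5,w4,w5), … and 22 more.
Total: 34.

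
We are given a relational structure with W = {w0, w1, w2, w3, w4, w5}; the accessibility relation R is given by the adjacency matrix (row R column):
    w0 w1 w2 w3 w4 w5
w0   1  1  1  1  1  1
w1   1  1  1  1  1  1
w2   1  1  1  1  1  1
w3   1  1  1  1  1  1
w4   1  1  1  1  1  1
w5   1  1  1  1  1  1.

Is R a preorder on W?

Reflexive: yes — every world is R-related to itself.
Transitive: yes — every two-step R-path is closed by a direct edge.
So R is a preorder.

Yes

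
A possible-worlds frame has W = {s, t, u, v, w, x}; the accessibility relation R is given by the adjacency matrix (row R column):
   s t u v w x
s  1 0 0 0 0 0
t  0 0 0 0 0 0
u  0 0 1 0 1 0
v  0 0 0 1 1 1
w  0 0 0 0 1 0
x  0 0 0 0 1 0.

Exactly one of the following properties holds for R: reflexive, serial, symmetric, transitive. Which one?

Reflexive: no — t is not related to itself.
Serial: no — t has no R-successor.
Symmetric: no — u R w but not w R u.
Transitive: yes — every two-step R-path is closed by a direct edge.
Only transitive holds.

transitive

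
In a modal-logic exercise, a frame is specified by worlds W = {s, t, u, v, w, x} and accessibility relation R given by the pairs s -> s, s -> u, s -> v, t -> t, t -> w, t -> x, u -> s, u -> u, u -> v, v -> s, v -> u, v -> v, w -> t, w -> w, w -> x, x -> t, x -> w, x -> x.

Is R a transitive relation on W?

Yes

Transitive: yes — every two-step R-path is closed by a direct edge.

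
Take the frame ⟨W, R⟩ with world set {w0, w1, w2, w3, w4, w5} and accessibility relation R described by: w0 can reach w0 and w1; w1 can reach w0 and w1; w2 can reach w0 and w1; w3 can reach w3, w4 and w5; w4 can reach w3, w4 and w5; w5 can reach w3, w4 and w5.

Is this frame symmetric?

No

Symmetric: no — w2 R w0 but not w0 R w2.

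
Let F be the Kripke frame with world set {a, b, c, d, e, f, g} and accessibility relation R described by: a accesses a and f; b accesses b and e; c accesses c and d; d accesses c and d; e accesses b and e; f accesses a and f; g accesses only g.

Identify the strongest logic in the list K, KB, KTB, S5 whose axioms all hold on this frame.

Symmetric (axiom B): yes — every pair in R has its reverse in R.
Reflexive (axiom T): yes — every world is R-related to itself.
Euclidean (axiom 5): yes — any two successors of a common world are R-related.
So F validates K, KB, KTB, S5. The strongest is S5.

S5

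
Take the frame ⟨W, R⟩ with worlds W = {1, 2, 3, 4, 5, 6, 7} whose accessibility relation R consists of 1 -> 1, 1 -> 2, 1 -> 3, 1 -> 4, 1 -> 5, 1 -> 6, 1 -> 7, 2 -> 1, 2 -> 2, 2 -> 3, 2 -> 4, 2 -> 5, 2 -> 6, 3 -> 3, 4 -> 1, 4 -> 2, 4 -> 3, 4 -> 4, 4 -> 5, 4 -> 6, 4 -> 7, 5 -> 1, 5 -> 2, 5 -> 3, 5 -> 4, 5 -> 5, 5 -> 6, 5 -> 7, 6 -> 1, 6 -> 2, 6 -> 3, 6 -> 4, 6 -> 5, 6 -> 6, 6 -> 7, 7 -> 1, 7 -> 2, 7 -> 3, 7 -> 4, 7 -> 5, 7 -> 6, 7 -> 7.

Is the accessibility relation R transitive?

Transitive: no — 2 R 1 and 1 R 7, but not 2 R 7.

No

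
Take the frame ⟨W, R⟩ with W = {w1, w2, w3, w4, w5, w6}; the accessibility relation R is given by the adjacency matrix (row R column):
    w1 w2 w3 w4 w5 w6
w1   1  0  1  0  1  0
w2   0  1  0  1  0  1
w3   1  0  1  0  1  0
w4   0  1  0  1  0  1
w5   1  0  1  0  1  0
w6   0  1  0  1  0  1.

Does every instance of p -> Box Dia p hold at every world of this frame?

Yes

Axiom B corresponds to the accessibility relation being symmetric.
Symmetric: yes — every pair in R has its reverse in R.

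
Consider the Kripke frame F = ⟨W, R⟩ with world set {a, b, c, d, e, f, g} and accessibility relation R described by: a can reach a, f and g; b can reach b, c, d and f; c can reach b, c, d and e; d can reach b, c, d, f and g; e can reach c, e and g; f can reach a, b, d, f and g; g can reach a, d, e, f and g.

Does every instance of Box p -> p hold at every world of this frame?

By correspondence theory, T is valid on a frame iff R is reflexive.
Reflexive: yes — every world is R-related to itself.

Yes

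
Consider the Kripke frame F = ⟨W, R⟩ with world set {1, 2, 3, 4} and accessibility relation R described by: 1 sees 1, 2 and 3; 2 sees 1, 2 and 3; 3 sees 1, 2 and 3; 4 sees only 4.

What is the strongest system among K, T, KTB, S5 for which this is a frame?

Reflexive (axiom T): yes — every world is R-related to itself.
Symmetric (axiom B): yes — every pair in R has its reverse in R.
Euclidean (axiom 5): yes — any two successors of a common world are R-related.
So F validates K, T, KTB, S5. The strongest is S5.

S5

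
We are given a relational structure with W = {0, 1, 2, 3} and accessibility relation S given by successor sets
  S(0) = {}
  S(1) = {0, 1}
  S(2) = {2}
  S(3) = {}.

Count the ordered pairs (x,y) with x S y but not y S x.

1

Enumerating: (1,0).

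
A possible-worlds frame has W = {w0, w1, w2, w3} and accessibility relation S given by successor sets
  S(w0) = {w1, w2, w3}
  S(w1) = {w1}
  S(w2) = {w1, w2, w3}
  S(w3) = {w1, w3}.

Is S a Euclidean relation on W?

No

Euclidean: no — w0 S w1 and w0 S w2, but not w1 S w2.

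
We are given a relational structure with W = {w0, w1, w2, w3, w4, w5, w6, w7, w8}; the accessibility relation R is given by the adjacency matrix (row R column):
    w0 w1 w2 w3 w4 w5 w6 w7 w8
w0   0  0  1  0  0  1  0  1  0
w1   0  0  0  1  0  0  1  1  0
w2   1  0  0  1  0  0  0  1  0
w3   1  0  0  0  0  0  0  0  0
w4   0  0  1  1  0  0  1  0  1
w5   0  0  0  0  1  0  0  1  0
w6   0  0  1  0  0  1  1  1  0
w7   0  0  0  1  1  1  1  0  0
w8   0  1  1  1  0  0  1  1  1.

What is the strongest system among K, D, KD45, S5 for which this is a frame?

D

Serial (axiom D): yes — every world has a successor (e.g. w0 R w2).
Euclidean (axiom 5): no — w0 R w2 and w0 R w5, but not w2 R w5.
Transitive (axiom 4): no — w0 R w2 and w2 R w3, but not w0 R w3.
Reflexive (axiom T): no — w0 is not related to itself.
So F validates K, D; KD45 would additionally require R to be Euclidean and transitive. The strongest is D.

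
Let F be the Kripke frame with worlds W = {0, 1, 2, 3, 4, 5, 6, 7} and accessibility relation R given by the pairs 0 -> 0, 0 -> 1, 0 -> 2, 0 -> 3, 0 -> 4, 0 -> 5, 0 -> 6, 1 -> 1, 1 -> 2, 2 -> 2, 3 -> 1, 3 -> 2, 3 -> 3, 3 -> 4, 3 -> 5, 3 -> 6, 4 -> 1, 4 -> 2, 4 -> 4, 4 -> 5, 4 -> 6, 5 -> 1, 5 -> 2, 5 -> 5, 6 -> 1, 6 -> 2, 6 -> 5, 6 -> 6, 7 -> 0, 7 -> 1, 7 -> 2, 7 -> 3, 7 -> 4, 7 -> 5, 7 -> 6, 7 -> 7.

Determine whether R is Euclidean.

Euclidean: no — 0 R 1 and 0 R 3, but not 1 R 3.

No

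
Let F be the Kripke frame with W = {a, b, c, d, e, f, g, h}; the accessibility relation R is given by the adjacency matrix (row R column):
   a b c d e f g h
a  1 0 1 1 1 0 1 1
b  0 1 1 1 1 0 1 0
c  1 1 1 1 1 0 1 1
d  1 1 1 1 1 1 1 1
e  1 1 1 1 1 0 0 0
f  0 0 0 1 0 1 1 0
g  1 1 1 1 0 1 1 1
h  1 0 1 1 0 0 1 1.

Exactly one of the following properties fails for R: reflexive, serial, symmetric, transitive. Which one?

transitive

Reflexive: yes — every world is R-related to itself.
Serial: yes — every world has a successor (e.g. a R a).
Symmetric: yes — every pair in R has its reverse in R.
Transitive: no — a R c and c R b, but not a R b.
Only transitive fails.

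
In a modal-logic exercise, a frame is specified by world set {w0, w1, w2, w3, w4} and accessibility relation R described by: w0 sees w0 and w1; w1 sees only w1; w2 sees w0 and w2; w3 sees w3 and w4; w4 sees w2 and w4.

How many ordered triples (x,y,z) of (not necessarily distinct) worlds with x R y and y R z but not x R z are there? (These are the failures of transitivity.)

Enumerating: (w2,w0,w1), (w3,w4,w2), (w4,w2,w0).

3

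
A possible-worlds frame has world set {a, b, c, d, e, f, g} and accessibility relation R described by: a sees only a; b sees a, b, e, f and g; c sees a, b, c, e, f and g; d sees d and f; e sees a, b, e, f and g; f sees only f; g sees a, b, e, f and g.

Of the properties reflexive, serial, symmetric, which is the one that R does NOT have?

Reflexive: yes — every world is R-related to itself.
Serial: yes — every world has a successor (e.g. a R a).
Symmetric: no — b R a but not a R b.
Only symmetric fails.

symmetric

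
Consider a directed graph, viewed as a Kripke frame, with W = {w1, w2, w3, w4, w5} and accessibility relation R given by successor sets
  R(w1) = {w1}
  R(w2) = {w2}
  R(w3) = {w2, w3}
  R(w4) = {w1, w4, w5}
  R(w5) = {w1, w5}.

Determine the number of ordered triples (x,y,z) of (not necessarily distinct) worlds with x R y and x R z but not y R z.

Enumerating: (w3,w2,w3), (w4,w1,w4), (w4,w1,w5), (w4,w5,w4), (w5,w1,w5).

5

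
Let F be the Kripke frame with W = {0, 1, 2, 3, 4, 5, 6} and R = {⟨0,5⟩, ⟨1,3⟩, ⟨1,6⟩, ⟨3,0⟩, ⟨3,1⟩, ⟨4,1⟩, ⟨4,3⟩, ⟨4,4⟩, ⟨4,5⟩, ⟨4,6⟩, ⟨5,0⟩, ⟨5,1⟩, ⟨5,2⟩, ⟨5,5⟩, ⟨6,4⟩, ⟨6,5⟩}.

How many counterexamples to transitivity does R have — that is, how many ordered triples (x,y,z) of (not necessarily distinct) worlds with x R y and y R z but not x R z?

21

Enumerating: (0,5,0), (0,5,1), (0,5,2), (1,3,0), (1,3,1), (1,6,4), (1,6,5), (3,0,5), (3,1,3), (3,1,6), (4,3,0), (4,5,0), … and 9 more.
Total: 21.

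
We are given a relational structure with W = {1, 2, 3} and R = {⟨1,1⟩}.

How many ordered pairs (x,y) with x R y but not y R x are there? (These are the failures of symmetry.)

0

R is symmetric; there are no such tuples.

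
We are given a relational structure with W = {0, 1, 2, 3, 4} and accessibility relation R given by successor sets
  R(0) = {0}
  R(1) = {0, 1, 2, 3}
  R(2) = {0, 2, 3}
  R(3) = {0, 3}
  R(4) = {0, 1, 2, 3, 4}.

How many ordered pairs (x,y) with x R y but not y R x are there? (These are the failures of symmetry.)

10

Enumerating: (1,0), (1,2), (1,3), (2,0), (2,3), (3,0), (4,0), (4,1), (4,2), (4,3).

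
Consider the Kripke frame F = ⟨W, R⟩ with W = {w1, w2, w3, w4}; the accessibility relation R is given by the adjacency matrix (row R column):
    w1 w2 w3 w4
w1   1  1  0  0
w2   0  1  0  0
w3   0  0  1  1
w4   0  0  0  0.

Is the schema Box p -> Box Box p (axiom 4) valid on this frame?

Axiom 4 corresponds to the accessibility relation being transitive.
Transitive: yes — every two-step R-path is closed by a direct edge.

Yes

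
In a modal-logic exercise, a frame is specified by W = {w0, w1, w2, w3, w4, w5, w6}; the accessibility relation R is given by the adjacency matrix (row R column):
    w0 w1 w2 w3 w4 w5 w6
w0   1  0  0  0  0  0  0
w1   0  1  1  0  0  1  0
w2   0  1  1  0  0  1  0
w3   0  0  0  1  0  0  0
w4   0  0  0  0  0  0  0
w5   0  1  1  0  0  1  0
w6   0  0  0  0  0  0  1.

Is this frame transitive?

Transitive: yes — every two-step R-path is closed by a direct edge.

Yes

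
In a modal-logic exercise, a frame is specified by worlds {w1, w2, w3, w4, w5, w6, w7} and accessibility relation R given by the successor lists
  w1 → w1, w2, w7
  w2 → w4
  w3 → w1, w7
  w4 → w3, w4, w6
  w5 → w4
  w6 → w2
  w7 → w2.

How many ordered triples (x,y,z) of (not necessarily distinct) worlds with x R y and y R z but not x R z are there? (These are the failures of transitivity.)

12

Enumerating: (w1,w2,w4), (w2,w4,w3), (w2,w4,w6), (w3,w1,w2), (w3,w7,w2), (w4,w3,w1), (w4,w3,w7), (w4,w6,w2), (w5,w4,w3), (w5,w4,w6), (w6,w2,w4), (w7,w2,w4).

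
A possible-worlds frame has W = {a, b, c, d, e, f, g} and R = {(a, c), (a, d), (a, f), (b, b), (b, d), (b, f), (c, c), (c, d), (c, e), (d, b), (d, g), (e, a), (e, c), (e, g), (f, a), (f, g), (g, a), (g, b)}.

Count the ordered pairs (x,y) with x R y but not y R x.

10

Enumerating: (a,c), (a,d), (b,f), (c,d), (d,g), (e,a), (e,g), (f,g), (g,a), (g,b).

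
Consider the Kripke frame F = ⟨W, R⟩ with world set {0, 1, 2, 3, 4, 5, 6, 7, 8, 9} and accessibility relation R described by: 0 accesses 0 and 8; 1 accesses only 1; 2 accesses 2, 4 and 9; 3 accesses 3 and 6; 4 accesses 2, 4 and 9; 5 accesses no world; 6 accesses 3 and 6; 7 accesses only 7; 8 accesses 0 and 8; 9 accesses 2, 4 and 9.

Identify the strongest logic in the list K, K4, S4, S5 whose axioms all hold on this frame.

K4

Transitive (axiom 4): yes — every two-step R-path is closed by a direct edge.
Reflexive (axiom T): no — 5 is not related to itself.
Euclidean (axiom 5): yes — any two successors of a common world are R-related.
So F validates K, K4; S4 would additionally require R to be reflexive. The strongest is K4.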